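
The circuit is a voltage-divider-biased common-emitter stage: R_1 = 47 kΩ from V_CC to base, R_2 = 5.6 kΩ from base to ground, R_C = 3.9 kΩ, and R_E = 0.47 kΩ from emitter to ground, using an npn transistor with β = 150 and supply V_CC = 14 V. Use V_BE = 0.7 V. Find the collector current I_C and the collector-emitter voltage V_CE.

I_C ≈ 1.6 mA, V_CE ≈ 7.2 V

Thevenize the base divider: V_Th = V_CC·R_2/(R_1+R_2) = 14×5.6/52.6 = 1.49 V, R_Th = R_1‖R_2 = 5 kΩ.
Base-emitter loop: V_Th = I_B·R_Th + V_BE + (β+1)I_B·R_E, so I_B = (1.49 − 0.7) / (5 + 151×0.47) = 0.0104 mA.
I_C = β·I_B = 150×0.0104 = 1.56 mA, and I_E = (β+1)I_B = 1.57 mA.
V_CE = V_CC − I_C·R_C − I_E·R_E = 14 − 1.56×3.9 − 1.57×0.47 = 7.17 V.
V_CE = 7.17 V > 0.2 V confirms active-region operation.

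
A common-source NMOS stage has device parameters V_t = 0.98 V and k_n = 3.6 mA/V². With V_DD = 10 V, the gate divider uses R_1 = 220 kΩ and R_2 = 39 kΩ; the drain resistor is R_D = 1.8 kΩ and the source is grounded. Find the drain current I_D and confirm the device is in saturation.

I_D ≈ 0.5 mA

V_G = V_DD·R_2/(R_1+R_2) = 10×39/259 = 1.51 V. With the source grounded, V_GS = V_G = 1.51 V.
Assume saturation: I_D = (k_n/2)(V_GS − V_t)² = (3.6/2)×(1.51 − 0.98)² = 1.8×0.526² = 0.498 mA.
V_DS = V_DD − I_D·R_D = 10 − 0.498×1.8 = 9.1 V.
Saturation requires V_DS ≥ V_GS − V_t = 0.526 V; 9.1 ≥ 0.526 ✓.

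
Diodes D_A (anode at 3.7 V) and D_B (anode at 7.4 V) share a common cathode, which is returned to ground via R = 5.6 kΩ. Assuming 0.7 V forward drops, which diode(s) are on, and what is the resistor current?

Assume both conduct. Then node N would need to be at both 3.7−0.7 = 3 V and 7.4−0.7 = 6.7 V, which is impossible.
Assume only D_B conducts: V_N = 7.4 − 0.7 = 6.7 V, so I_R = 6.7/5.6 = 1.2 mA.
Check D_A: its anode-to-cathode voltage is 3.7 − 6.7 = -3 V < 0.7 V, so it is off. The assumption is consistent.

Only D_B conducts; I_R ≈ 1.2 mA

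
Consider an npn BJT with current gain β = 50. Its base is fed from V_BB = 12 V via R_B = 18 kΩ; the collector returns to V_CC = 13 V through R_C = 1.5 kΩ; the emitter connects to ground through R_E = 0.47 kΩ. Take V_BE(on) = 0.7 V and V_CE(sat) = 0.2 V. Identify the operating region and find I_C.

Assume active: I_B = (12 − 0.7)/(18 + 51×0.47) = 0.269 mA, I_C = β·I_B = 13.5 mA.
Then V_CE = 13 − 13.5×1.5 − 13.7×0.47 = -13.6 V < 0.2 V — the active assumption fails.
Re-solve with V_CE = 0.2 V. KCL at the emitter: V_E/R_E = (V_BB−0.7−V_E)/R_B + (V_CC−0.2−V_E)/R_C, giving V_E = 3.21 V.
I_C = (V_CC − 0.2 − V_E)/R_C = (12.8 − 3.21)/1.5 = 6.39 mA.
Check: I_B = (11.3 − 3.21)/18 = 0.449 mA, and β·I_B = 22.5 mA > I_C, confirming saturation.

saturation; I_C ≈ 6.4 mA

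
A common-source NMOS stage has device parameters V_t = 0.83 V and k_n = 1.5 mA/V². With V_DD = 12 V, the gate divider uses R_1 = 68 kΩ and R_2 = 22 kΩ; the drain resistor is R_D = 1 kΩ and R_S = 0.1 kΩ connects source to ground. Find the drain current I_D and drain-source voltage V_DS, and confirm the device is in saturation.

I_D ≈ 2.6 mA, V_DS ≈ 9.2 V

V_G = V_DD·R_2/(R_1+R_2) = 12×22/90 = 2.93 V.
Assume saturation: I_D = (k_n/2)(V_GS − V_t)² with V_GS = V_G − I_D·R_S = 2.93 − 0.1·I_D.
Substituting gives 0.0075·I_D² − 1.32·I_D + 3.32 = 0, with roots I_D = 2.56 or 173 mA.
The root I_D = 173 mA gives V_GS = -14.4 V ≤ V_t, so take I_D = 2.56 mA.
Then V_GS = 2.68 V and V_DS = V_DD − I_D(R_D+R_S) = 12 − 2.56×1.1 = 9.18 V.
Saturation requires V_DS ≥ V_GS − V_t = 1.85 V; 9.18 ≥ 1.85 ✓.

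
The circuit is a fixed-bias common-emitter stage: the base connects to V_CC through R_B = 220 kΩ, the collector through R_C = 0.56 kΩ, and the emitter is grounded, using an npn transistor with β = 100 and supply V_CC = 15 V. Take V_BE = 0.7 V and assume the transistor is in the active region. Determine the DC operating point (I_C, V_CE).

I_C ≈ 6.5 mA, V_CE ≈ 11 V

Base loop: V_CC = I_B·R_B + V_BE, so I_B = (15 − 0.7)/220 kΩ = 0.065 mA.
In the active region I_C = β·I_B = 100 × 0.065 = 6.5 mA.
Collector loop: V_CE = V_CC − I_C·R_C = 15 − 6.5×0.56 = 11.4 V.
Since V_CE = 11.4 V > V_CE(sat) ≈ 0.2 V, the transistor is in the active region as assumed.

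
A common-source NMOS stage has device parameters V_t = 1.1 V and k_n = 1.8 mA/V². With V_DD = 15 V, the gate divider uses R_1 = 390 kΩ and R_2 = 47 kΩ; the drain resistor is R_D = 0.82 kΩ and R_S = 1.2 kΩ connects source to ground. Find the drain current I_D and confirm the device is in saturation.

I_D ≈ 0.12 mA

V_G = V_DD·R_2/(R_1+R_2) = 15×47/437 = 1.61 V.
Assume saturation: I_D = (k_n/2)(V_GS − V_t)² with V_GS = V_G − I_D·R_S = 1.61 − 1.2·I_D.
Substituting gives 1.3·I_D² − 2.11·I_D + 0.237 = 0, with roots I_D = 0.122 or 1.51 mA.
The root I_D = 1.51 mA gives V_GS = -0.193 V ≤ V_t, so take I_D = 0.122 mA.
Then V_GS = 1.47 V and V_DS = V_DD − I_D(R_D+R_S) = 15 − 0.122×2.02 = 14.8 V.
Saturation requires V_DS ≥ V_GS − V_t = 0.367 V; 14.8 ≥ 0.367 ✓.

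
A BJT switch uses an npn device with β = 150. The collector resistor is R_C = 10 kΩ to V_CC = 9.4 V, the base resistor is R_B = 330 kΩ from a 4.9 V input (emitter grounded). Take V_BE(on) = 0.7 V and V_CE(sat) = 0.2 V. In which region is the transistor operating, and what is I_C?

saturation; I_C ≈ 0.92 mA

Assume active: I_B = (4.9 − 0.7)/330 = 0.0127 mA, giving I_C = β·I_B = 1.91 mA.
But then V_CE = 9.4 − 1.91×10 = -9.69 V < V_CE(sat) = 0.2 V — impossible in the active region.
So the transistor is saturated. With V_CE = 0.2 V, I_C = (V_CC − 0.2)/R_C = 9.2/10 = 0.92 mA.
Check: β·I_B = 1.91 mA > I_C = 0.92 mA, confirming saturation.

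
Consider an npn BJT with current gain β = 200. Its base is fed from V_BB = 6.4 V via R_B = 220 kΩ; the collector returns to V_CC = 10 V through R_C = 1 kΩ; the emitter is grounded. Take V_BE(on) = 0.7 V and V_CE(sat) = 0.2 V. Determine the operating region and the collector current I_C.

Assume active. Base-emitter loop: I_B = (V_BB − V_BE)/R_B = (6.4 − 0.7)/220 = 0.0259 mA.
I_C = β·I_B = 200×0.0259 = 5.18 mA.
V_CE = V_CC − I_C·R_C = 10 − 5.18×1 = 4.82 V > V_CE(sat), so the active-region assumption holds.

active; I_C ≈ 5.2 mA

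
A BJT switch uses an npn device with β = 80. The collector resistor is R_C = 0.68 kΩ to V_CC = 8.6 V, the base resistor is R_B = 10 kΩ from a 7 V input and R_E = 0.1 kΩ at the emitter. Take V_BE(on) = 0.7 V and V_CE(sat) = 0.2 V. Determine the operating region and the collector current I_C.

Assume active: I_B = (7 − 0.7)/(10 + 81×0.1) = 0.348 mA, I_C = β·I_B = 27.8 mA.
Then V_CE = 8.6 − 27.8×0.68 − 28.2×0.1 = -13.2 V < 0.2 V — the active assumption fails.
Re-solve with V_CE = 0.2 V. KCL at the emitter: V_E/R_E = (V_BB−0.7−V_E)/R_B + (V_CC−0.2−V_E)/R_C, giving V_E = 1.12 V.
I_C = (V_CC − 0.2 − V_E)/R_C = (8.4 − 1.12)/0.68 = 10.7 mA.
Check: I_B = (6.3 − 1.12)/10 = 0.518 mA, and β·I_B = 41.4 mA > I_C, confirming saturation.

saturation; I_C ≈ 11 mA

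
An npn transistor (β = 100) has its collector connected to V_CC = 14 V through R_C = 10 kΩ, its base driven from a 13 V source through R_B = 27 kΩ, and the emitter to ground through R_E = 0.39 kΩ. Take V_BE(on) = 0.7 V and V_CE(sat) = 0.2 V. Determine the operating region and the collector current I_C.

saturation; I_C ≈ 1.3 mA

Assume active: I_B = (13 − 0.7)/(27 + 101×0.39) = 0.185 mA, I_C = β·I_B = 18.5 mA.
Then V_CE = 14 − 18.5×10 − 18.7×0.39 = -179 V < 0.2 V — the active assumption fails.
Re-solve with V_CE = 0.2 V. KCL at the emitter: V_E/R_E = (V_BB−0.7−V_E)/R_B + (V_CC−0.2−V_E)/R_C, giving V_E = 0.68 V.
I_C = (V_CC − 0.2 − V_E)/R_C = (13.8 − 0.68)/10 = 1.31 mA.
Check: I_B = (12.3 − 0.68)/27 = 0.43 mA, and β·I_B = 43 mA > I_C, confirming saturation.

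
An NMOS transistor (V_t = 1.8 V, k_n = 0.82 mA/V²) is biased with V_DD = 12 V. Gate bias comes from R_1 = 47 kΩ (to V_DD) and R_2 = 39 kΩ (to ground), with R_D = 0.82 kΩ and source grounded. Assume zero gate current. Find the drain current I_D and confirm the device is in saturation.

V_G = V_DD·R_2/(R_1+R_2) = 12×39/86 = 5.44 V. With the source grounded, V_GS = V_G = 5.44 V.
Assume saturation: I_D = (k_n/2)(V_GS − V_t)² = (0.82/2)×(5.44 − 1.8)² = 0.41×3.64² = 5.44 mA.
V_DS = V_DD − I_D·R_D = 12 − 5.44×0.82 = 7.54 V.
Saturation requires V_DS ≥ V_GS − V_t = 3.64 V; 7.54 ≥ 3.64 ✓.

I_D ≈ 5.4 mA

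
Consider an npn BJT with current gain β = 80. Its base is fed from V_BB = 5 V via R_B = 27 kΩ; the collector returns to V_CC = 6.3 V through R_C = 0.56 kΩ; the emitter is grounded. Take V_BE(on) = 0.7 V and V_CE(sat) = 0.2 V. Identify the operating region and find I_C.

Assume active: I_B = (5 − 0.7)/27 = 0.159 mA, giving I_C = β·I_B = 12.7 mA.
But then V_CE = 6.3 − 12.7×0.56 = -0.835 V < V_CE(sat) = 0.2 V — impossible in the active region.
So the transistor is saturated. With V_CE = 0.2 V, I_C = (V_CC − 0.2)/R_C = 6.1/0.56 = 10.9 mA.
Check: β·I_B = 12.7 mA > I_C = 10.9 mA, confirming saturation.

saturation; I_C ≈ 11 mA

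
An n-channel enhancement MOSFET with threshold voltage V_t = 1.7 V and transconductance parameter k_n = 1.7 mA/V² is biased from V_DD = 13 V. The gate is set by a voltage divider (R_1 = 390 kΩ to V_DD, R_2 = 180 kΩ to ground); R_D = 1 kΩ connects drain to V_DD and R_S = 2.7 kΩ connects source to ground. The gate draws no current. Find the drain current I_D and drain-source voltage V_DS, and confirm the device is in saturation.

V_G = V_DD·R_2/(R_1+R_2) = 13×180/570 = 4.11 V.
Assume saturation: I_D = (k_n/2)(V_GS − V_t)² with V_GS = V_G − I_D·R_S = 4.11 − 2.7·I_D.
Substituting gives 6.2·I_D² − 12·I_D + 4.92 = 0, with roots I_D = 0.584 or 1.36 mA.
The root I_D = 1.36 mA gives V_GS = 0.435 V ≤ V_t, so take I_D = 0.584 mA.
Then V_GS = 2.53 V and V_DS = V_DD − I_D(R_D+R_S) = 13 − 0.584×3.7 = 10.8 V.
Saturation requires V_DS ≥ V_GS − V_t = 0.829 V; 10.8 ≥ 0.829 ✓.

I_D ≈ 0.58 mA, V_DS ≈ 11 V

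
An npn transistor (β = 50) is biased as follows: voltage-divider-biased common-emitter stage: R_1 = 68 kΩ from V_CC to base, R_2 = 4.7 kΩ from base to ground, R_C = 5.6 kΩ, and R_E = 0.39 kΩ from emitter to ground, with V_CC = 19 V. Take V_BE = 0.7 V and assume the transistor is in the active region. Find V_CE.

V_CE ≈ 12 V

Thevenize the base divider: V_Th = V_CC·R_2/(R_1+R_2) = 19×4.7/72.7 = 1.23 V, R_Th = R_1‖R_2 = 4.4 kΩ.
Base-emitter loop: V_Th = I_B·R_Th + V_BE + (β+1)I_B·R_E, so I_B = (1.23 − 0.7) / (4.4 + 51×0.39) = 0.0218 mA.
I_C = β·I_B = 50×0.0218 = 1.09 mA, and I_E = (β+1)I_B = 1.11 mA.
V_CE = V_CC − I_C·R_C − I_E·R_E = 19 − 1.09×5.6 − 1.11×0.39 = 12.5 V.
V_CE = 12.5 V > 0.2 V confirms active-region operation.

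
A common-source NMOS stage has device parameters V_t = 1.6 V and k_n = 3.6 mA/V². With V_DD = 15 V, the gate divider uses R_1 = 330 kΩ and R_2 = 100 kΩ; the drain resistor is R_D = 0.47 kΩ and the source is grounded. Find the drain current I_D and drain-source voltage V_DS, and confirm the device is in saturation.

I_D ≈ 6.4 mA, V_DS ≈ 12 V

V_G = V_DD·R_2/(R_1+R_2) = 15×100/430 = 3.49 V. With the source grounded, V_GS = V_G = 3.49 V.
Assume saturation: I_D = (k_n/2)(V_GS − V_t)² = (3.6/2)×(3.49 − 1.6)² = 1.8×1.89² = 6.42 mA.
V_DS = V_DD − I_D·R_D = 15 − 6.42×0.47 = 12 V.
Saturation requires V_DS ≥ V_GS − V_t = 1.89 V; 12 ≥ 1.89 ✓.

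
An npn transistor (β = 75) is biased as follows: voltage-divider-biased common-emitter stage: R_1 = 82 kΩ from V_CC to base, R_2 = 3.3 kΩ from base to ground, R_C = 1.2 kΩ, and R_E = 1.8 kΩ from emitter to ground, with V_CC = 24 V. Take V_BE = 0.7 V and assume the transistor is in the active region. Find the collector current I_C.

I_C ≈ 0.12 mA

Thevenize the base divider: V_Th = V_CC·R_2/(R_1+R_2) = 24×3.3/85.3 = 0.928 V, R_Th = R_1‖R_2 = 3.17 kΩ.
Base-emitter loop: V_Th = I_B·R_Th + V_BE + (β+1)I_B·R_E, so I_B = (0.928 − 0.7) / (3.17 + 76×1.8) = 0.00163 mA.
I_C = β·I_B = 75×0.00163 = 0.122 mA, and I_E = (β+1)I_B = 0.124 mA.
V_CE = V_CC − I_C·R_C − I_E·R_E = 24 − 0.122×1.2 − 0.124×1.8 = 23.6 V.
V_CE = 23.6 V > 0.2 V confirms active-region operation.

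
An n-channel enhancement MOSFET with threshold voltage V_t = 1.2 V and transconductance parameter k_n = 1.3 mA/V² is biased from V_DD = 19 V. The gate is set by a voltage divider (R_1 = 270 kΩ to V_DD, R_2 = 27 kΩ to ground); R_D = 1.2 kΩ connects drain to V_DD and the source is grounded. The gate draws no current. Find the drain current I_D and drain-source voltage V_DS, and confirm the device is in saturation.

V_G = V_DD·R_2/(R_1+R_2) = 19×27/297 = 1.73 V. With the source grounded, V_GS = V_G = 1.73 V.
Assume saturation: I_D = (k_n/2)(V_GS − V_t)² = (1.3/2)×(1.73 − 1.2)² = 0.65×0.527² = 0.181 mA.
V_DS = V_DD − I_D·R_D = 19 − 0.181×1.2 = 18.8 V.
Saturation requires V_DS ≥ V_GS − V_t = 0.527 V; 18.8 ≥ 0.527 ✓.

I_D ≈ 0.18 mA, V_DS ≈ 19 V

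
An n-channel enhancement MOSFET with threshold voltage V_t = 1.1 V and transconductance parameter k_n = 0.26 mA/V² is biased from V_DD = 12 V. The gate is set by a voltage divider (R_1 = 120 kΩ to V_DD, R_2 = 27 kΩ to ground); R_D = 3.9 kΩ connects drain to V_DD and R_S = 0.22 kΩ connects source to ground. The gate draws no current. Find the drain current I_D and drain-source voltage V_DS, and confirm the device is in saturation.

I_D ≈ 0.15 mA, V_DS ≈ 11 V

V_G = V_DD·R_2/(R_1+R_2) = 12×27/147 = 2.2 V.
Assume saturation: I_D = (k_n/2)(V_GS − V_t)² with V_GS = V_G − I_D·R_S = 2.2 − 0.22·I_D.
Substituting gives 0.00629·I_D² − 1.06·I_D + 0.158 = 0, with roots I_D = 0.149 or 169 mA.
The root I_D = 169 mA gives V_GS = -34.9 V ≤ V_t, so take I_D = 0.149 mA.
Then V_GS = 2.17 V and V_DS = V_DD − I_D(R_D+R_S) = 12 − 0.149×4.12 = 11.4 V.
Saturation requires V_DS ≥ V_GS − V_t = 1.07 V; 11.4 ≥ 1.07 ✓.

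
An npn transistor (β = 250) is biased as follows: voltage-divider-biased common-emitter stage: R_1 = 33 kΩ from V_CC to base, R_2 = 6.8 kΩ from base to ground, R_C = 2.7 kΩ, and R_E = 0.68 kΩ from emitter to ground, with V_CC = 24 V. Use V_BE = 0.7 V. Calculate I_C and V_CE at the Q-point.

I_C ≈ 4.8 mA, V_CE ≈ 7.7 V

Thevenize the base divider: V_Th = V_CC·R_2/(R_1+R_2) = 24×6.8/39.8 = 4.1 V, R_Th = R_1‖R_2 = 5.64 kΩ.
Base-emitter loop: V_Th = I_B·R_Th + V_BE + (β+1)I_B·R_E, so I_B = (4.1 − 0.7) / (5.64 + 251×0.68) = 0.0193 mA.
I_C = β·I_B = 250×0.0193 = 4.82 mA, and I_E = (β+1)I_B = 4.84 mA.
V_CE = V_CC − I_C·R_C − I_E·R_E = 24 − 4.82×2.7 − 4.84×0.68 = 7.69 V.
V_CE = 7.69 V > 0.2 V confirms active-region operation.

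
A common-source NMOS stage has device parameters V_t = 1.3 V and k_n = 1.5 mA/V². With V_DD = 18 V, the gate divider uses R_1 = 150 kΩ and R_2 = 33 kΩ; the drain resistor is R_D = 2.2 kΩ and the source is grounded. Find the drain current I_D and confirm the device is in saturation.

I_D ≈ 2.8 mA

V_G = V_DD·R_2/(R_1+R_2) = 18×33/183 = 3.25 V. With the source grounded, V_GS = V_G = 3.25 V.
Assume saturation: I_D = (k_n/2)(V_GS − V_t)² = (1.5/2)×(3.25 − 1.3)² = 0.75×1.95² = 2.84 mA.
V_DS = V_DD − I_D·R_D = 18 − 2.84×2.2 = 11.8 V.
Saturation requires V_DS ≥ V_GS − V_t = 1.95 V; 11.8 ≥ 1.95 ✓.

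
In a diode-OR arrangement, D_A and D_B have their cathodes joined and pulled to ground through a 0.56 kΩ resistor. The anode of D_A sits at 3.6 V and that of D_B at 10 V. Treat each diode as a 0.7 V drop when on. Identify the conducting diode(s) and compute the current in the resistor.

Assume both conduct. Then node N would need to be at both 3.6−0.7 = 2.9 V and 10−0.7 = 9.3 V, which is impossible.
Assume only D_B conducts: V_N = 10 − 0.7 = 9.3 V, so I_R = 9.3/0.56 = 16.6 mA.
Check D_A: its anode-to-cathode voltage is 3.6 − 9.3 = -5.7 V < 0.7 V, so it is off. The assumption is consistent.

Only D_B conducts; I_R ≈ 17 mA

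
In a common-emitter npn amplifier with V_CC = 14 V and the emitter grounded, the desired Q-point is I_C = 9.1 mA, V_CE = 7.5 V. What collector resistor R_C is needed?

R_C ≈ 0.71 kΩ

Collector loop: V_CC = I_C·R_C + V_CE.
R_C = (V_CC − V_CE)/I_C = (14 − 7.5)/9.1 = 0.714 kΩ.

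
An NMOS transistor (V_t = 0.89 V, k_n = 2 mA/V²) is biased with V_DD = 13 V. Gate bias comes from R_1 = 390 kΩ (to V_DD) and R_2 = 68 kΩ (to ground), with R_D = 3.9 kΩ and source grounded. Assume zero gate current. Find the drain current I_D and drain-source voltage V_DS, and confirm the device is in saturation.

V_G = V_DD·R_2/(R_1+R_2) = 13×68/458 = 1.93 V. With the source grounded, V_GS = V_G = 1.93 V.
Assume saturation: I_D = (k_n/2)(V_GS − V_t)² = (2/2)×(1.93 − 0.89)² = 1×1.04² = 1.08 mA.
V_DS = V_DD − I_D·R_D = 13 − 1.08×3.9 = 8.78 V.
Saturation requires V_DS ≥ V_GS − V_t = 1.04 V; 8.78 ≥ 1.04 ✓.

I_D ≈ 1.1 mA, V_DS ≈ 8.8 V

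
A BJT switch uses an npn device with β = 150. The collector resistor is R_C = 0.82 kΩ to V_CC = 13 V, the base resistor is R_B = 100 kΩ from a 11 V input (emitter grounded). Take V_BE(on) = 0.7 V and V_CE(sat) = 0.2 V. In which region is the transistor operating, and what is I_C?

active; I_C ≈ 15 mA

Assume active. Base-emitter loop: I_B = (V_BB − V_BE)/R_B = (11 − 0.7)/100 = 0.103 mA.
I_C = β·I_B = 150×0.103 = 15.5 mA.
V_CE = V_CC − I_C·R_C = 13 − 15.5×0.82 = 0.331 V > V_CE(sat), so the active-region assumption holds.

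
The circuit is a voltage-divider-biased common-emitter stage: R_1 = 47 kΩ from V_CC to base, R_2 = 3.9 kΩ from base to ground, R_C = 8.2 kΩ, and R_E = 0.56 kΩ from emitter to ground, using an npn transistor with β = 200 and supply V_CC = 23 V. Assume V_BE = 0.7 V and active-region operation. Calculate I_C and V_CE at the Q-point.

Thevenize the base divider: V_Th = V_CC·R_2/(R_1+R_2) = 23×3.9/50.9 = 1.76 V, R_Th = R_1‖R_2 = 3.6 kΩ.
Base-emitter loop: V_Th = I_B·R_Th + V_BE + (β+1)I_B·R_E, so I_B = (1.76 − 0.7) / (3.6 + 201×0.56) = 0.00914 mA.
I_C = β·I_B = 200×0.00914 = 1.83 mA, and I_E = (β+1)I_B = 1.84 mA.
V_CE = V_CC − I_C·R_C − I_E·R_E = 23 − 1.83×8.2 − 1.84×0.56 = 6.97 V.
V_CE = 6.97 V > 0.2 V confirms active-region operation.

I_C ≈ 1.8 mA, V_CE ≈ 7 V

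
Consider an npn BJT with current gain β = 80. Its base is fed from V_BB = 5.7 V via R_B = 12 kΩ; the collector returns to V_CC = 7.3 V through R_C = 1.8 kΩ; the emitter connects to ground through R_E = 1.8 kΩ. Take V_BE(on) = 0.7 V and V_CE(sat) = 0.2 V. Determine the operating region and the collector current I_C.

saturation; I_C ≈ 1.9 mA

Assume active: I_B = (5.7 − 0.7)/(12 + 81×1.8) = 0.0317 mA, I_C = β·I_B = 2.53 mA.
Then V_CE = 7.3 − 2.53×1.8 − 2.57×1.8 = -1.88 V < 0.2 V — the active assumption fails.
Re-solve with V_CE = 0.2 V. KCL at the emitter: V_E/R_E = (V_BB−0.7−V_E)/R_B + (V_CC−0.2−V_E)/R_C, giving V_E = 3.65 V.
I_C = (V_CC − 0.2 − V_E)/R_C = (7.1 − 3.65)/1.8 = 1.92 mA.
Check: I_B = (5 − 3.65)/12 = 0.112 mA, and β·I_B = 8.99 mA > I_C, confirming saturation.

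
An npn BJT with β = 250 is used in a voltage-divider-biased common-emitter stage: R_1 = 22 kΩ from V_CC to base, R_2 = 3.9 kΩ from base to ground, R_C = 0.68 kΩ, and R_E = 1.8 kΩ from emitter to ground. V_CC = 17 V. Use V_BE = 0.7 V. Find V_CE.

Thevenize the base divider: V_Th = V_CC·R_2/(R_1+R_2) = 17×3.9/25.9 = 2.56 V, R_Th = R_1‖R_2 = 3.31 kΩ.
Base-emitter loop: V_Th = I_B·R_Th + V_BE + (β+1)I_B·R_E, so I_B = (2.56 − 0.7) / (3.31 + 251×1.8) = 0.00409 mA.
I_C = β·I_B = 250×0.00409 = 1.02 mA, and I_E = (β+1)I_B = 1.03 mA.
V_CE = V_CC − I_C·R_C − I_E·R_E = 17 − 1.02×0.68 − 1.03×1.8 = 14.5 V.
V_CE = 14.5 V > 0.2 V confirms active-region operation.

V_CE ≈ 14 V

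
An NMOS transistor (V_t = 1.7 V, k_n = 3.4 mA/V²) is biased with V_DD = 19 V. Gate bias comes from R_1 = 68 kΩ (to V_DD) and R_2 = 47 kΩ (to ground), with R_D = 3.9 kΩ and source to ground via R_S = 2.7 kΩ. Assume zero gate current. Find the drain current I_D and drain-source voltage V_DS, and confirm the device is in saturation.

V_G = V_DD·R_2/(R_1+R_2) = 19×47/115 = 7.77 V.
Assume saturation: I_D = (k_n/2)(V_GS − V_t)² with V_GS = V_G − I_D·R_S = 7.77 − 2.7·I_D.
Substituting gives 12.4·I_D² − 56.7·I_D + 62.5 = 0, with roots I_D = 1.86 or 2.71 mA.
The root I_D = 2.71 mA gives V_GS = 0.436 V ≤ V_t, so take I_D = 1.86 mA.
Then V_GS = 2.75 V and V_DS = V_DD − I_D(R_D+R_S) = 19 − 1.86×6.6 = 6.73 V.
Saturation requires V_DS ≥ V_GS − V_t = 1.05 V; 6.73 ≥ 1.05 ✓.

I_D ≈ 1.9 mA, V_DS ≈ 6.7 V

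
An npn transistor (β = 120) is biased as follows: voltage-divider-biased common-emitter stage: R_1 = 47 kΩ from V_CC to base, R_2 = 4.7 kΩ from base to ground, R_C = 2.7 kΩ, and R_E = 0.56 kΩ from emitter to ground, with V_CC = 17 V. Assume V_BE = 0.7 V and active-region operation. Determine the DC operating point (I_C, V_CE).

I_C ≈ 1.4 mA, V_CE ≈ 12 V

Thevenize the base divider: V_Th = V_CC·R_2/(R_1+R_2) = 17×4.7/51.7 = 1.55 V, R_Th = R_1‖R_2 = 4.27 kΩ.
Base-emitter loop: V_Th = I_B·R_Th + V_BE + (β+1)I_B·R_E, so I_B = (1.55 − 0.7) / (4.27 + 121×0.56) = 0.0117 mA.
I_C = β·I_B = 120×0.0117 = 1.41 mA, and I_E = (β+1)I_B = 1.42 mA.
V_CE = V_CC − I_C·R_C − I_E·R_E = 17 − 1.41×2.7 − 1.42×0.56 = 12.4 V.
V_CE = 12.4 V > 0.2 V confirms active-region operation.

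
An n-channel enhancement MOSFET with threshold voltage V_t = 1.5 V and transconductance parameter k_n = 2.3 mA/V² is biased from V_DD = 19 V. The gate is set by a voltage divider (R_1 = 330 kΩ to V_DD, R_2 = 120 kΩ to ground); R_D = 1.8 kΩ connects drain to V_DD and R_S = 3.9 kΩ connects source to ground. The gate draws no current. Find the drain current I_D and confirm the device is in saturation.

I_D ≈ 0.71 mA

V_G = V_DD·R_2/(R_1+R_2) = 19×120/450 = 5.07 V.
Assume saturation: I_D = (k_n/2)(V_GS − V_t)² with V_GS = V_G − I_D·R_S = 5.07 − 3.9·I_D.
Substituting gives 17.5·I_D² − 33·I_D + 14.6 = 0, with roots I_D = 0.713 or 1.17 mA.
The root I_D = 1.17 mA gives V_GS = 0.49 V ≤ V_t, so take I_D = 0.713 mA.
Then V_GS = 2.29 V and V_DS = V_DD − I_D(R_D+R_S) = 19 − 0.713×5.7 = 14.9 V.
Saturation requires V_DS ≥ V_GS − V_t = 0.787 V; 14.9 ≥ 0.787 ✓.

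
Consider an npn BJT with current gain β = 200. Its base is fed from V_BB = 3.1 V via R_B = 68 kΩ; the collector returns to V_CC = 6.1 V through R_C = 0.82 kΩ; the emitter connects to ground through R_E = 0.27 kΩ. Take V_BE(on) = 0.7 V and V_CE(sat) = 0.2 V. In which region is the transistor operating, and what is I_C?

Assume active. Base-emitter loop: I_B = (V_BB − V_BE)/(R_B + (β+1)R_E) = (3.1 − 0.7)/(68 + 201×0.27) = 0.0196 mA.
I_C = β·I_B = 200×0.0196 = 3.93 mA.
V_CE = V_CC − I_C·R_C − I_E·R_E = 6.1 − 3.93×0.82 − 3.95×0.27 = 1.82 V > V_CE(sat), so the active-region assumption holds.

active; I_C ≈ 3.9 mA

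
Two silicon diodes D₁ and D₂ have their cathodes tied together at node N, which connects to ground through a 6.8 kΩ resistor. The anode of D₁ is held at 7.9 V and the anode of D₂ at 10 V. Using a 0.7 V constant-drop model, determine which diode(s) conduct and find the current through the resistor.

Assume both conduct. Then node N would need to be at both 7.9−0.7 = 7.2 V and 10−0.7 = 9.3 V, which is impossible.
Assume only D₂ conducts: V_N = 10 − 0.7 = 9.3 V, so I_R = 9.3/6.8 = 1.37 mA.
Check D₁: its anode-to-cathode voltage is 7.9 − 9.3 = -1.4 V < 0.7 V, so it is off. The assumption is consistent.

Only D₂ conducts; I_R ≈ 1.4 mA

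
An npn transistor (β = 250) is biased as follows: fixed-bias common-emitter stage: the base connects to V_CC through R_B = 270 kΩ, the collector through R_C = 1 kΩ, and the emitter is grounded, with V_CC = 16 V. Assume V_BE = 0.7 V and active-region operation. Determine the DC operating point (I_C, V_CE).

Base loop: V_CC = I_B·R_B + V_BE, so I_B = (16 − 0.7)/270 kΩ = 0.0567 mA.
In the active region I_C = β·I_B = 250 × 0.0567 = 14.2 mA.
Collector loop: V_CE = V_CC − I_C·R_C = 16 − 14.2×1 = 1.83 V.
Since V_CE = 1.83 V > V_CE(sat) ≈ 0.2 V, the transistor is in the active region as assumed.

I_C ≈ 14 mA, V_CE ≈ 1.8 V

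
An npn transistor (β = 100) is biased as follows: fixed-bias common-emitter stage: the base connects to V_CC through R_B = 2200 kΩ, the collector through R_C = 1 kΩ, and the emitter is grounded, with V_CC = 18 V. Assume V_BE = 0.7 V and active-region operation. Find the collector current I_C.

Base loop: V_CC = I_B·R_B + V_BE, so I_B = (18 − 0.7)/2200 kΩ = 0.00786 mA.
In the active region I_C = β·I_B = 100 × 0.00786 = 0.786 mA.
Collector loop: V_CE = V_CC − I_C·R_C = 18 − 0.786×1 = 17.2 V.
Since V_CE = 17.2 V > V_CE(sat) ≈ 0.2 V, the transistor is in the active region as assumed.

I_C ≈ 0.79 mA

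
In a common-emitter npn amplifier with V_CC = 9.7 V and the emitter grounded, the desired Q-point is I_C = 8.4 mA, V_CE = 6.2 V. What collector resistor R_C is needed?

Collector loop: V_CC = I_C·R_C + V_CE.
R_C = (V_CC − V_CE)/I_C = (9.7 − 6.2)/8.4 = 0.417 kΩ.

R_C ≈ 0.42 kΩ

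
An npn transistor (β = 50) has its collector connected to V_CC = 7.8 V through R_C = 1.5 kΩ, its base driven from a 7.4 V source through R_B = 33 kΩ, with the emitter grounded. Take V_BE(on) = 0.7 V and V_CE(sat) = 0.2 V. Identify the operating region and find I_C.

saturation; I_C ≈ 5.1 mA

Assume active: I_B = (7.4 − 0.7)/33 = 0.203 mA, giving I_C = β·I_B = 10.2 mA.
But then V_CE = 7.8 − 10.2×1.5 = -7.43 V < V_CE(sat) = 0.2 V — impossible in the active region.
So the transistor is saturated. With V_CE = 0.2 V, I_C = (V_CC − 0.2)/R_C = 7.6/1.5 = 5.07 mA.
Check: β·I_B = 10.2 mA > I_C = 5.07 mA, confirming saturation.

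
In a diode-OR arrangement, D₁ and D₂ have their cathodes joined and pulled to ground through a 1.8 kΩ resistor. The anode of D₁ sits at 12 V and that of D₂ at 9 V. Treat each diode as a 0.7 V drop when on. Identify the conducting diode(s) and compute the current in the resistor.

Assume both conduct. Then node N would need to be at both 12−0.7 = 11.3 V and 9−0.7 = 8.3 V, which is impossible.
Assume only D₁ conducts: V_N = 12 − 0.7 = 11.3 V, so I_R = 11.3/1.8 = 6.28 mA.
Check D₂: its anode-to-cathode voltage is 9 − 11.3 = -2.3 V < 0.7 V, so it is off. The assumption is consistent.

Only D₁ conducts; I_R ≈ 6.3 mA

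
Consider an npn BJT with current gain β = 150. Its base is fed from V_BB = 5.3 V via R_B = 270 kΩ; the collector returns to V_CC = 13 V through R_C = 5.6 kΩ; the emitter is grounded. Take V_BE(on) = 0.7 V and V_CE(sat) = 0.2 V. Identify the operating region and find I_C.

Assume active: I_B = (5.3 − 0.7)/270 = 0.017 mA, giving I_C = β·I_B = 2.56 mA.
But then V_CE = 13 − 2.56×5.6 = -1.31 V < V_CE(sat) = 0.2 V — impossible in the active region.
So the transistor is saturated. With V_CE = 0.2 V, I_C = (V_CC − 0.2)/R_C = 12.8/5.6 = 2.29 mA.
Check: β·I_B = 2.56 mA > I_C = 2.29 mA, confirming saturation.

saturation; I_C ≈ 2.3 mA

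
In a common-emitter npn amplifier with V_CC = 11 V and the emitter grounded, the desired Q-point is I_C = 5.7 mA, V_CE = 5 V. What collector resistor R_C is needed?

R_C ≈ 1.1 kΩ

Collector loop: V_CC = I_C·R_C + V_CE.
R_C = (V_CC − V_CE)/I_C = (11 − 5)/5.7 = 1.05 kΩ.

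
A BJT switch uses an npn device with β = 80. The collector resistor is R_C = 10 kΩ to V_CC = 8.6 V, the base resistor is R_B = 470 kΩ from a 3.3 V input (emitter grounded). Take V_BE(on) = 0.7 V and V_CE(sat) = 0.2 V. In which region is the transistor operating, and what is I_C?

Assume active. Base-emitter loop: I_B = (V_BB − V_BE)/R_B = (3.3 − 0.7)/470 = 0.00553 mA.
I_C = β·I_B = 80×0.00553 = 0.443 mA.
V_CE = V_CC − I_C·R_C = 8.6 − 0.443×10 = 4.17 V > V_CE(sat), so the active-region assumption holds.

active; I_C ≈ 0.44 mA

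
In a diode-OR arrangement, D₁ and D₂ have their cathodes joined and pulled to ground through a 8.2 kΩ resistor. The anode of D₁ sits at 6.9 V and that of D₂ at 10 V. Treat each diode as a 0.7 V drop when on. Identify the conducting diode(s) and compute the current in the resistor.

Only D₂ conducts; I_R ≈ 1.1 mA

Assume both conduct. Then node N would need to be at both 6.9−0.7 = 6.2 V and 10−0.7 = 9.3 V, which is impossible.
Assume only D₂ conducts: V_N = 10 − 0.7 = 9.3 V, so I_R = 9.3/8.2 = 1.13 mA.
Check D₁: its anode-to-cathode voltage is 6.9 − 9.3 = -2.4 V < 0.7 V, so it is off. The assumption is consistent.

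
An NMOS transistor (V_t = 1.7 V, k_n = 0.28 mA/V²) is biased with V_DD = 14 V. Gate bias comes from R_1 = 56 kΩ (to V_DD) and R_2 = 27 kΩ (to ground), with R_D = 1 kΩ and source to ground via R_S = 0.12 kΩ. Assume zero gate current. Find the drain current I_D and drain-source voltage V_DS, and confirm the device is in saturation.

V_G = V_DD·R_2/(R_1+R_2) = 14×27/83 = 4.55 V.
Assume saturation: I_D = (k_n/2)(V_GS − V_t)² with V_GS = V_G − I_D·R_S = 4.55 − 0.12·I_D.
Substituting gives 0.00202·I_D² − 1.1·I_D + 1.14 = 0, with roots I_D = 1.04 or 543 mA.
The root I_D = 543 mA gives V_GS = -60.6 V ≤ V_t, so take I_D = 1.04 mA.
Then V_GS = 4.43 V and V_DS = V_DD − I_D(R_D+R_S) = 14 − 1.04×1.12 = 12.8 V.
Saturation requires V_DS ≥ V_GS − V_t = 2.73 V; 12.8 ≥ 2.73 ✓.

I_D ≈ 1 mA, V_DS ≈ 13 V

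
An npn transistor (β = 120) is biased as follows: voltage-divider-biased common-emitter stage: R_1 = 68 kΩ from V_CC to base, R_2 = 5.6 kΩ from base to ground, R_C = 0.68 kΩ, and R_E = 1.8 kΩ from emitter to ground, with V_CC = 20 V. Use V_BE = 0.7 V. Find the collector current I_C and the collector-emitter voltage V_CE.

Thevenize the base divider: V_Th = V_CC·R_2/(R_1+R_2) = 20×5.6/73.6 = 1.52 V, R_Th = R_1‖R_2 = 5.17 kΩ.
Base-emitter loop: V_Th = I_B·R_Th + V_BE + (β+1)I_B·R_E, so I_B = (1.52 − 0.7) / (5.17 + 121×1.8) = 0.00369 mA.
I_C = β·I_B = 120×0.00369 = 0.442 mA, and I_E = (β+1)I_B = 0.446 mA.
V_CE = V_CC − I_C·R_C − I_E·R_E = 20 − 0.442×0.68 − 0.446×1.8 = 18.9 V.
V_CE = 18.9 V > 0.2 V confirms active-region operation.

I_C ≈ 0.44 mA, V_CE ≈ 19 V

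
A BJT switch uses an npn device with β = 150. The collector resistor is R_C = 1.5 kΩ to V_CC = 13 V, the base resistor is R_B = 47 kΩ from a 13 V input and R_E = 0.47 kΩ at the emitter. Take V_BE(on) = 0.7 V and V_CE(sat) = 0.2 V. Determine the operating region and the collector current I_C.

saturation; I_C ≈ 6.5 mA

Assume active: I_B = (13 − 0.7)/(47 + 151×0.47) = 0.104 mA, I_C = β·I_B = 15.6 mA.
Then V_CE = 13 − 15.6×1.5 − 15.7×0.47 = -17.9 V < 0.2 V — the active assumption fails.
Re-solve with V_CE = 0.2 V. KCL at the emitter: V_E/R_E = (V_BB−0.7−V_E)/R_B + (V_CC−0.2−V_E)/R_C, giving V_E = 3.12 V.
I_C = (V_CC − 0.2 − V_E)/R_C = (12.8 − 3.12)/1.5 = 6.45 mA.
Check: I_B = (12.3 − 3.12)/47 = 0.195 mA, and β·I_B = 29.3 mA > I_C, confirming saturation.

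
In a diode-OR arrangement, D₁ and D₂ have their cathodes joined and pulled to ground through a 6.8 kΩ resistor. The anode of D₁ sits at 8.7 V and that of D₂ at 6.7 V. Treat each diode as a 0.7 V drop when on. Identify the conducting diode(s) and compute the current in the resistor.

Only D₁ conducts; I_R ≈ 1.2 mA

Assume both conduct. Then node N would need to be at both 8.7−0.7 = 8 V and 6.7−0.7 = 6 V, which is impossible.
Assume only D₁ conducts: V_N = 8.7 − 0.7 = 8 V, so I_R = 8/6.8 = 1.18 mA.
Check D₂: its anode-to-cathode voltage is 6.7 − 8 = -1.3 V < 0.7 V, so it is off. The assumption is consistent.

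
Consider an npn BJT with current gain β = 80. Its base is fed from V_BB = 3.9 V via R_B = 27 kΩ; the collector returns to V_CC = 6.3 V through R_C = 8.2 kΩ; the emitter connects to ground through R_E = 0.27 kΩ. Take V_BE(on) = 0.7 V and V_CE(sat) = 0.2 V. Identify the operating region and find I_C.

Assume active: I_B = (3.9 − 0.7)/(27 + 81×0.27) = 0.0655 mA, I_C = β·I_B = 5.24 mA.
Then V_CE = 6.3 − 5.24×8.2 − 5.3×0.27 = -38.1 V < 0.2 V — the active assumption fails.
Re-solve with V_CE = 0.2 V. KCL at the emitter: V_E/R_E = (V_BB−0.7−V_E)/R_B + (V_CC−0.2−V_E)/R_C, giving V_E = 0.223 V.
I_C = (V_CC − 0.2 − V_E)/R_C = (6.1 − 0.223)/8.2 = 0.717 mA.
Check: I_B = (3.2 − 0.223)/27 = 0.11 mA, and β·I_B = 8.82 mA > I_C, confirming saturation.

saturation; I_C ≈ 0.72 mA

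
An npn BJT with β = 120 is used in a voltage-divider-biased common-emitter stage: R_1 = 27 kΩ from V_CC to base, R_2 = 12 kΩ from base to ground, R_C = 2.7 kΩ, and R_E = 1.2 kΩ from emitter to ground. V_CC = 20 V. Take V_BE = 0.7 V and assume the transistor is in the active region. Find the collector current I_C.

Thevenize the base divider: V_Th = V_CC·R_2/(R_1+R_2) = 20×12/39 = 6.15 V, R_Th = R_1‖R_2 = 8.31 kΩ.
Base-emitter loop: V_Th = I_B·R_Th + V_BE + (β+1)I_B·R_E, so I_B = (6.15 − 0.7) / (8.31 + 121×1.2) = 0.0355 mA.
I_C = β·I_B = 120×0.0355 = 4.26 mA, and I_E = (β+1)I_B = 4.3 mA.
V_CE = V_CC − I_C·R_C − I_E·R_E = 20 − 4.26×2.7 − 4.3×1.2 = 3.33 V.
V_CE = 3.33 V > 0.2 V confirms active-region operation.

I_C ≈ 4.3 mA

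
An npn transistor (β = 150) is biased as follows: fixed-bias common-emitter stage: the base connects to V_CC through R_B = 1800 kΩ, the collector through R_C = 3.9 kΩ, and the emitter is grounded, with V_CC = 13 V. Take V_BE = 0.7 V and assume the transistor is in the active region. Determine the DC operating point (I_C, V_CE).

Base loop: V_CC = I_B·R_B + V_BE, so I_B = (13 − 0.7)/1800 kΩ = 0.00683 mA.
In the active region I_C = β·I_B = 150 × 0.00683 = 1.03 mA.
Collector loop: V_CE = V_CC − I_C·R_C = 13 − 1.03×3.9 = 9 V.
Since V_CE = 9 V > V_CE(sat) ≈ 0.2 V, the transistor is in the active region as assumed.

I_C ≈ 1 mA, V_CE ≈ 9 V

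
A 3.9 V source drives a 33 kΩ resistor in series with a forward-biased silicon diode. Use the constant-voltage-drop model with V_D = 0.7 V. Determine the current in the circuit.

I ≈ 0.097 mA

KVL around the loop: 3.9 = V_D + I·R = 0.7 + I × 33 kΩ.
So I = (3.9 − 0.7) / 33 kΩ = 3.2 / 33 = 0.097 mA.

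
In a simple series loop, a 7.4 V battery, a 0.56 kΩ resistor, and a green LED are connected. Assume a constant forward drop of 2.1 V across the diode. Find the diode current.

KVL around the loop: 7.4 = V_D + I·R = 2.1 + I × 0.56 kΩ.
So I = (7.4 − 2.1) / 0.56 kΩ = 5.3 / 0.56 = 9.46 mA.

I ≈ 9.5 mA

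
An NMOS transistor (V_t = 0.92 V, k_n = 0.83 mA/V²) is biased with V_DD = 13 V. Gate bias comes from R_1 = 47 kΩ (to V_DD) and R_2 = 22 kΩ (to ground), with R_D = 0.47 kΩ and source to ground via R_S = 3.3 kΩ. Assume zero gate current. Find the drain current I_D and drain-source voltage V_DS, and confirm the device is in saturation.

V_G = V_DD·R_2/(R_1+R_2) = 13×22/69 = 4.14 V.
Assume saturation: I_D = (k_n/2)(V_GS − V_t)² with V_GS = V_G − I_D·R_S = 4.14 − 3.3·I_D.
Substituting gives 4.52·I_D² − 9.83·I_D + 4.32 = 0, with roots I_D = 0.61 or 1.57 mA.
The root I_D = 1.57 mA gives V_GS = -1.02 V ≤ V_t, so take I_D = 0.61 mA.
Then V_GS = 2.13 V and V_DS = V_DD − I_D(R_D+R_S) = 13 − 0.61×3.77 = 10.7 V.
Saturation requires V_DS ≥ V_GS − V_t = 1.21 V; 10.7 ≥ 1.21 ✓.

I_D ≈ 0.61 mA, V_DS ≈ 11 V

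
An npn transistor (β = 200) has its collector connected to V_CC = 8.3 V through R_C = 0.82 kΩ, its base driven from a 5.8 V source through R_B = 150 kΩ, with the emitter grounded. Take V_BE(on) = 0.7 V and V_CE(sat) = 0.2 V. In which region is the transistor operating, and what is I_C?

active; I_C ≈ 6.8 mA

Assume active. Base-emitter loop: I_B = (V_BB − V_BE)/R_B = (5.8 − 0.7)/150 = 0.034 mA.
I_C = β·I_B = 200×0.034 = 6.8 mA.
V_CE = V_CC − I_C·R_C = 8.3 − 6.8×0.82 = 2.72 V > V_CE(sat), so the active-region assumption holds.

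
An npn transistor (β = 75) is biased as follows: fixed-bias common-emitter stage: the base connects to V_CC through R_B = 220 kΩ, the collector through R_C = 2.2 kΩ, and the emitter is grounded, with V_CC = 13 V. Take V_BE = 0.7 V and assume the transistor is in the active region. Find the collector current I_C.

I_C ≈ 4.2 mA

Base loop: V_CC = I_B·R_B + V_BE, so I_B = (13 − 0.7)/220 kΩ = 0.0559 mA.
In the active region I_C = β·I_B = 75 × 0.0559 = 4.19 mA.
Collector loop: V_CE = V_CC − I_C·R_C = 13 − 4.19×2.2 = 3.77 V.
Since V_CE = 3.77 V > V_CE(sat) ≈ 0.2 V, the transistor is in the active region as assumed.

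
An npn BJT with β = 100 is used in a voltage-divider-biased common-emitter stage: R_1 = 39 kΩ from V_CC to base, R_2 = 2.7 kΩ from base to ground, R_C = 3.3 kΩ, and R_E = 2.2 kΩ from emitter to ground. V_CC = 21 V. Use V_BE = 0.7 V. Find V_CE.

Thevenize the base divider: V_Th = V_CC·R_2/(R_1+R_2) = 21×2.7/41.7 = 1.36 V, R_Th = R_1‖R_2 = 2.53 kΩ.
Base-emitter loop: V_Th = I_B·R_Th + V_BE + (β+1)I_B·R_E, so I_B = (1.36 − 0.7) / (2.53 + 101×2.2) = 0.00294 mA.
I_C = β·I_B = 100×0.00294 = 0.294 mA, and I_E = (β+1)I_B = 0.296 mA.
V_CE = V_CC − I_C·R_C − I_E·R_E = 21 − 0.294×3.3 − 0.296×2.2 = 19.4 V.
V_CE = 19.4 V > 0.2 V confirms active-region operation.

V_CE ≈ 19 V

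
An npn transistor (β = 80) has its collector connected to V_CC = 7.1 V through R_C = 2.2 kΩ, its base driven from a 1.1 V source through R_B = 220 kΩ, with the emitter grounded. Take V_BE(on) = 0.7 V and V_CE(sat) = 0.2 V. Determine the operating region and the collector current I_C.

active; I_C ≈ 0.15 mA

Assume active. Base-emitter loop: I_B = (V_BB − V_BE)/R_B = (1.1 − 0.7)/220 = 0.00182 mA.
I_C = β·I_B = 80×0.00182 = 0.145 mA.
V_CE = V_CC − I_C·R_C = 7.1 − 0.145×2.2 = 6.78 V > V_CE(sat), so the active-region assumption holds.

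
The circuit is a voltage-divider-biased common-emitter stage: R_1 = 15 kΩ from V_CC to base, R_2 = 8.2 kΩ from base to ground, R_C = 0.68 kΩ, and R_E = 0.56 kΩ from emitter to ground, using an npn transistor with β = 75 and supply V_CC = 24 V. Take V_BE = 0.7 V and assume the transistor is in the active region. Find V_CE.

V_CE ≈ 8.8 V

Thevenize the base divider: V_Th = V_CC·R_2/(R_1+R_2) = 24×8.2/23.2 = 8.48 V, R_Th = R_1‖R_2 = 5.3 kΩ.
Base-emitter loop: V_Th = I_B·R_Th + V_BE + (β+1)I_B·R_E, so I_B = (8.48 − 0.7) / (5.3 + 76×0.56) = 0.163 mA.
I_C = β·I_B = 75×0.163 = 12.2 mA, and I_E = (β+1)I_B = 12.4 mA.
V_CE = V_CC − I_C·R_C − I_E·R_E = 24 − 12.2×0.68 − 12.4×0.56 = 8.79 V.
V_CE = 8.79 V > 0.2 V confirms active-region operation.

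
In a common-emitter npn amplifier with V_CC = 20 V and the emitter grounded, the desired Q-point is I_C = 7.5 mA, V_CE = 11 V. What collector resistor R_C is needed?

Collector loop: V_CC = I_C·R_C + V_CE.
R_C = (V_CC − V_CE)/I_C = (20 − 11)/7.5 = 1.2 kΩ.

R_C ≈ 1.2 kΩ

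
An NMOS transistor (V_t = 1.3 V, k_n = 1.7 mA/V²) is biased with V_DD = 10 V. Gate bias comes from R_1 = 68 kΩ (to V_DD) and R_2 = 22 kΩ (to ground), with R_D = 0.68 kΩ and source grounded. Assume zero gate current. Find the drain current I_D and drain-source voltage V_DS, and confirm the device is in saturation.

I_D ≈ 1.1 mA, V_DS ≈ 9.2 V

V_G = V_DD·R_2/(R_1+R_2) = 10×22/90 = 2.44 V. With the source grounded, V_GS = V_G = 2.44 V.
Assume saturation: I_D = (k_n/2)(V_GS − V_t)² = (1.7/2)×(2.44 − 1.3)² = 0.85×1.14² = 1.11 mA.
V_DS = V_DD − I_D·R_D = 10 − 1.11×0.68 = 9.24 V.
Saturation requires V_DS ≥ V_GS − V_t = 1.14 V; 9.24 ≥ 1.14 ✓.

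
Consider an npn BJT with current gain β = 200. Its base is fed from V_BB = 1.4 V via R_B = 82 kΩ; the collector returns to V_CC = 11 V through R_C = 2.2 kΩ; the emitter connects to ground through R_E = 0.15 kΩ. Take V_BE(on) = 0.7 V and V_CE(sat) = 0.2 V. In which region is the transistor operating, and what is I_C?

Assume active. Base-emitter loop: I_B = (V_BB − V_BE)/(R_B + (β+1)R_E) = (1.4 − 0.7)/(82 + 201×0.15) = 0.00624 mA.
I_C = β·I_B = 200×0.00624 = 1.25 mA.
V_CE = V_CC − I_C·R_C − I_E·R_E = 11 − 1.25×2.2 − 1.25×0.15 = 8.07 V > V_CE(sat), so the active-region assumption holds.

active; I_C ≈ 1.2 mA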